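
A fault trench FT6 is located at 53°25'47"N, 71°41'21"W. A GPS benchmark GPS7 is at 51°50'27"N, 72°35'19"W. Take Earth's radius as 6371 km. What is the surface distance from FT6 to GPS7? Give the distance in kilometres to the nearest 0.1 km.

186.8 km

FT6: φ = +53.42972°, λ = -71.68917°
GPS7: φ = +51.84083°, λ = -72.58861°
Δφ = -1.5889°,  Δλ = -0.8994°
a = sin²(Δφ/2) + cos φ₁ cos φ₂ sin²(Δλ/2) = 0.000215
c = 2·arcsin(√a) = 0.029322 rad = 1.6800°
d = R·c = 6371 × 0.029322 = 186.8 km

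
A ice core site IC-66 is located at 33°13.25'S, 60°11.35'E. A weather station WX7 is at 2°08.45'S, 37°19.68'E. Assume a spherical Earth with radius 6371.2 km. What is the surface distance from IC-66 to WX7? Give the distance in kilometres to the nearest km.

4197 km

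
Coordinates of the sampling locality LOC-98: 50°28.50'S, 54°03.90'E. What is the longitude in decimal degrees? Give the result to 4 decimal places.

54° + 3.90′/60 = 54 + 0.06500 = 54.0650°

54.0650°E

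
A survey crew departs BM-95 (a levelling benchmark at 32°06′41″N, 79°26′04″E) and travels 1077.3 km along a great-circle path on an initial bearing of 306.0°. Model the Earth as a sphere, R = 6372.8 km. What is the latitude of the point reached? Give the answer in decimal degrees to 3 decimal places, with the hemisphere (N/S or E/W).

BM-95: φ = +32.11139°, λ = +79.43444°
δ = d/R = 1077.3/6372.8 = 0.169047 rad
φ₂ = arcsin(sin φ₁ cos δ + cos φ₁ sin δ cos θ)
   = arcsin(0.53157·0.98575 + 0.84702·0.16824·0.58779) = 37.42711°
λ₂ = λ₁ + atan2(sin θ sin δ cos φ₁, cos δ − sin φ₁ sin φ₂) = 69.56538°

37.427°N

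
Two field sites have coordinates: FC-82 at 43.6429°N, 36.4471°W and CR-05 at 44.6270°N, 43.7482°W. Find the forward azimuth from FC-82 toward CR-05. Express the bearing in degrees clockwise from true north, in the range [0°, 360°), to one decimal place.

283.2°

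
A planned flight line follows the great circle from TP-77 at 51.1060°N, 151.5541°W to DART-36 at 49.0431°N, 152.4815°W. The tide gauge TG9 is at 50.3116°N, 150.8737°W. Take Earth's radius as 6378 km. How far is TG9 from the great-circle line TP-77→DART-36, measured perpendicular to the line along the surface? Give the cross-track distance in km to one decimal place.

71.4 km

δ₁₃ = central angle TP-77→TG9 = 0.015773 rad  (haversine)
θ₁₃ = bearing TP-77→TG9 = 151.261°,  θ₁₂ = bearing TP-77→DART-36 = 196.451°
dₓₜ = R·arcsin(sin δ₁₃ · sin(θ₁₃ − θ₁₂)) = 6378·arcsin(0.01577·sin(-45.190°)) = -71.368 km
|dₓₜ| = 71.368 km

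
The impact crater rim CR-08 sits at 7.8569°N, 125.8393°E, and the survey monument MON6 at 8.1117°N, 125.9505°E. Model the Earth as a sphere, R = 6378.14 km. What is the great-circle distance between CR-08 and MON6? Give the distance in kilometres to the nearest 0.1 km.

Δφ = 0.2548°,  Δλ = 0.1112°
a = sin²(Δφ/2) + cos φ₁ cos φ₂ sin²(Δλ/2) = 0.000006
c = 2·arcsin(√a) = 0.004845 rad = 0.2776°
d = R·c = 6378.14 × 0.004845 = 30.9 km

30.9 km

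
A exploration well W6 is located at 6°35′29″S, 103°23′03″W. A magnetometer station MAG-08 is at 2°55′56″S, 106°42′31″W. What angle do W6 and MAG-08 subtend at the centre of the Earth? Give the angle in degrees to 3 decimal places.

W6: φ = -6.59139°, λ = -103.38417°
MAG-08: φ = -2.93222°, λ = -106.70861°
Δφ = 3.6592°,  Δλ = -3.3244°
a = sin²(Δφ/2) + cos φ₁ cos φ₂ sin²(Δλ/2) = 0.001854
c = 2·arcsin(√a) = 0.086145 rad = 4.9357°

4.936°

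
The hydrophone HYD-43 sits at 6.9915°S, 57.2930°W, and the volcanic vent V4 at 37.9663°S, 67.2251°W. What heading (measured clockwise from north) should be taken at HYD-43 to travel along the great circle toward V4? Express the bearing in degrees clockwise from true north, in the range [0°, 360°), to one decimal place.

194.8°

Δλ = -9.9321°
y = sin Δλ · cos φ₂ = -0.135979
x = cos φ₁ sin φ₂ − sin φ₁ cos φ₂ cos Δλ = -0.516099
θ = atan2(y, x) = -165.2394° → 194.7606° (mod 360°)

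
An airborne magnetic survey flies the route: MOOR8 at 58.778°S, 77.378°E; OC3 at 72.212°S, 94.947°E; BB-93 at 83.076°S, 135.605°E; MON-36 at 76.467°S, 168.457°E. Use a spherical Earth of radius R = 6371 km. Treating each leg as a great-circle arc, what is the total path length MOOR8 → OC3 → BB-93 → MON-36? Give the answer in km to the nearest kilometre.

4116 km

MOOR8→OC3: c = 0.264392 rad, d = 1684.44 km
OC3→BB-93: c = 0.232092 rad, d = 1478.66 km
BB-93→MON-36: c = 0.149517 rad, d = 952.57 km
Total = 1684.44 + 1478.66 + 952.57 = 4115.67 km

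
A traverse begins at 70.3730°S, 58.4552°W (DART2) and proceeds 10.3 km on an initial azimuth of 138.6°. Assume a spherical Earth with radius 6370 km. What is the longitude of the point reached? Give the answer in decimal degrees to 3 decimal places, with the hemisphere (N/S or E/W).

58.272°W

δ = d/R = 10.3/6370 = 0.001617 rad
φ₂ = arcsin(sin φ₁ cos δ + cos φ₁ sin δ cos θ)
   = arcsin(-0.94190·1.00000 + 0.33590·0.00162·-0.75011) = -70.44240°
λ₂ = λ₁ + atan2(sin θ sin δ cos φ₁, cos δ − sin φ₁ sin φ₂) = -58.27218°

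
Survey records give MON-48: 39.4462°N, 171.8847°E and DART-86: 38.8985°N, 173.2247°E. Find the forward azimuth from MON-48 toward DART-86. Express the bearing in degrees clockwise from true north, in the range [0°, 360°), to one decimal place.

117.4°

Δλ = 1.3400°
y = sin Δλ · cos φ₂ = 0.018200
x = cos φ₁ sin φ₂ − sin φ₁ cos φ₂ cos Δλ = -0.009424
θ = atan2(y, x) = 117.3750° → 117.3750° (mod 360°)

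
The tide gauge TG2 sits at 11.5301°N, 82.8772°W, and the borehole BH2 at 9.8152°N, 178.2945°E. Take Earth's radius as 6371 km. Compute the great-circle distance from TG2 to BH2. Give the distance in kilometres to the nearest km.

10736 km

Δφ = -1.7149°,  Δλ = -98.8283°
a = sin²(Δφ/2) + cos φ₁ cos φ₂ sin²(Δλ/2) = 0.557051
c = 2·arcsin(√a) = 1.685147 rad = 96.5518°
d = R·c = 6371 × 1.685147 = 10736.1 km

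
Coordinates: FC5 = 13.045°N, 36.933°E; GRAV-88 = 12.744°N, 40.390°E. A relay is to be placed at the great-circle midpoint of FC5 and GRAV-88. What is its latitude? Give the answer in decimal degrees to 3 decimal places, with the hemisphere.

Bx = cos φ₂ cos Δλ = 0.973591,  By = cos φ₂ sin Δλ = 0.058814
φₘ = atan2(sin φ₁ + sin φ₂, √((cos φ₁ + Bx)² + By²)) = 12.90017°
λₘ = λ₁ + atan2(By, cos φ₁ + Bx) = 38.66254°

12.900°N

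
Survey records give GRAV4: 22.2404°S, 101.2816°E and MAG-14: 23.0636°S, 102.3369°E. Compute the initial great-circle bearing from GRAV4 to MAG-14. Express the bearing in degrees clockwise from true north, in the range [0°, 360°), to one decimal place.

130.4°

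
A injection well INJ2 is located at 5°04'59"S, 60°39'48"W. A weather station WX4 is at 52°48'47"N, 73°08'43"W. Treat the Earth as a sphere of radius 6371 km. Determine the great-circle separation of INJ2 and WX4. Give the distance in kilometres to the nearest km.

6544 km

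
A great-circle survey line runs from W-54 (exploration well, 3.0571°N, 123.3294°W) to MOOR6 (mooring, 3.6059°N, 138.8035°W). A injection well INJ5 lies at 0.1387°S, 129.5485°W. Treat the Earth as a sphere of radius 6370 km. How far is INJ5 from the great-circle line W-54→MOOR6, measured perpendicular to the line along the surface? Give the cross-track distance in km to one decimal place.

382.8 km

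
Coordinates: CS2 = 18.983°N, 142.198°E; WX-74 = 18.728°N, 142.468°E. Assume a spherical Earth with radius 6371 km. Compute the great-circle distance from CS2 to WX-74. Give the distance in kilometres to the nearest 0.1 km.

Δφ = -0.2550°,  Δλ = 0.2700°
a = sin²(Δφ/2) + cos φ₁ cos φ₂ sin²(Δλ/2) = 0.000010
c = 2·arcsin(√a) = 0.006300 rad = 0.3610°
d = R·c = 6371 × 0.006300 = 40.1 km

40.1 km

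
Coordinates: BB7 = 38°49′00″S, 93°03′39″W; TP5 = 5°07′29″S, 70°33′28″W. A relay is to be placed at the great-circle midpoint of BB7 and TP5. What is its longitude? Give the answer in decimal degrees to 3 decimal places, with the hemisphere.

BB7: φ = -38.81667°, λ = -93.06083°
TP5: φ = -5.12472°, λ = -70.55778°
Bx = cos φ₂ cos Δλ = 0.920166,  By = cos φ₂ sin Δλ = 0.381203
φₘ = atan2(sin φ₁ + sin φ₂, √((cos φ₁ + Bx)² + By²)) = -22.35324°
λₘ = λ₁ + atan2(By, cos φ₁ + Bx) = -80.41719°

80.417°W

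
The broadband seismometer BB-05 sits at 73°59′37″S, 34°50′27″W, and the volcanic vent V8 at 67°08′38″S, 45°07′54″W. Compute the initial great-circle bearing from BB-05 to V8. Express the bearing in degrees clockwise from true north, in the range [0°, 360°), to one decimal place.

328.5°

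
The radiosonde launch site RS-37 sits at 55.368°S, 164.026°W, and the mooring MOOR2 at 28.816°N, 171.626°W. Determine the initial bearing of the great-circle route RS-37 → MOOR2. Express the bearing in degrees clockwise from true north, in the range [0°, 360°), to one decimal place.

Δλ = -7.6000°
y = sin Δλ · cos φ₂ = -0.115879
x = cos φ₁ sin φ₂ − sin φ₁ cos φ₂ cos Δλ = 0.988519
θ = atan2(y, x) = -6.6860° → 353.3140° (mod 360°)

353.3°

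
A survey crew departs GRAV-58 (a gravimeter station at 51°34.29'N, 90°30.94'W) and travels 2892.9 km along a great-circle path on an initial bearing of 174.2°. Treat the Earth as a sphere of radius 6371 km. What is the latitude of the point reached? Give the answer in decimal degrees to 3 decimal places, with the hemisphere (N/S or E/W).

25.644°N

GRAV-58: φ = +51.57150°, λ = -90.51567°
δ = d/R = 2892.9/6371 = 0.454073 rad
φ₂ = arcsin(sin φ₁ cos δ + cos φ₁ sin δ cos θ)
   = arcsin(0.78338·0.89867 + 0.62154·0.43863·-0.99488) = 25.64369°
λ₂ = λ₁ + atan2(sin θ sin δ cos φ₁, cos δ − sin φ₁ sin φ₂) = -87.69734°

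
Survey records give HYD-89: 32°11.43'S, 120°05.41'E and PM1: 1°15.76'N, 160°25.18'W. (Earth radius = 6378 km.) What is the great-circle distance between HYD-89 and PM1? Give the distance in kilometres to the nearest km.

9106 km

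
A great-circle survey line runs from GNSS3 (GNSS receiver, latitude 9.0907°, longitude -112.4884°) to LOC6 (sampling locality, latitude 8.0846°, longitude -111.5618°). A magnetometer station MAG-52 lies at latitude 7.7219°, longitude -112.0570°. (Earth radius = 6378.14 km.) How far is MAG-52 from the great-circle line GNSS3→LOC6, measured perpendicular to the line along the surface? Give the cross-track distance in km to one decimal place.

67.6 km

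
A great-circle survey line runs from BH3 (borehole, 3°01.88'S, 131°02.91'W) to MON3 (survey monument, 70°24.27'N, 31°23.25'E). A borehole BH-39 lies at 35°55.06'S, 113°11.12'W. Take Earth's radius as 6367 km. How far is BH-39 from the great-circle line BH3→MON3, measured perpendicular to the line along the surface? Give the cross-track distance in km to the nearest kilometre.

1982 km

BH3: φ = -3.03133°, λ = -131.04850°
MON3: φ = +70.40450°, λ = +31.38750°
BH-39: φ = -35.91767°, λ = -113.18533°
δ₁₃ = central angle BH3→BH-39 = 0.642230 rad  (haversine)
θ₁₃ = bearing BH3→BH-39 = 155.497°,  θ₁₂ = bearing BH3→MON3 = 6.252°
dₓₜ = R·arcsin(sin δ₁₃ · sin(θ₁₃ − θ₁₂)) = 6367·arcsin(0.59898·sin(149.245°)) = 1982.047 km
|dₓₜ| = 1982.047 km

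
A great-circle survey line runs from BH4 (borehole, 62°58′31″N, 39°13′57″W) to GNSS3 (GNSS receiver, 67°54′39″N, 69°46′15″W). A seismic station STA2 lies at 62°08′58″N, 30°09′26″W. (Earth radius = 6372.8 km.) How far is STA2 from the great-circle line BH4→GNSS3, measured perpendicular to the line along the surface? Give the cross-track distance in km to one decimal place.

BH4: φ = +62.97528°, λ = -39.23250°
GNSS3: φ = +67.91083°, λ = -69.77083°
STA2: φ = +62.14944°, λ = -30.15722°
δ₁₃ = central angle BH4→STA2 = 0.074328 rad  (haversine)
θ₁₃ = bearing BH4→STA2 = 97.119°,  θ₁₂ = bearing BH4→GNSS3 = 304.739°
dₓₜ = R·arcsin(sin δ₁₃ · sin(θ₁₃ − θ₁₂)) = 6372.8·arcsin(0.07426·sin(-207.620°)) = 219.441 km
|dₓₜ| = 219.441 km

219.4 km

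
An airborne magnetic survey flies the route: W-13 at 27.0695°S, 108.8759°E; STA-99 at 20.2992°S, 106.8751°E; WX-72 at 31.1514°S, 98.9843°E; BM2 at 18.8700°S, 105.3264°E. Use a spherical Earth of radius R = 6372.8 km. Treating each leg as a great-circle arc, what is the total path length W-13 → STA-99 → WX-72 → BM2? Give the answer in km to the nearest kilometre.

W-13→STA-99: c = 0.122407 rad, d = 780.08 km
STA-99→WX-72: c = 0.226242 rad, d = 1441.80 km
WX-72→BM2: c = 0.236523 rad, d = 1507.31 km
Total = 780.08 + 1441.80 + 1507.31 = 3729.18 km

3729 km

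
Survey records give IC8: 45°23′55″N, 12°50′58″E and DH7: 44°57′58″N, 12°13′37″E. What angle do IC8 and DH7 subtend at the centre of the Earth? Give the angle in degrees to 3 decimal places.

IC8: φ = +45.39861°, λ = +12.84944°
DH7: φ = +44.96611°, λ = +12.22694°
Δφ = -0.4325°,  Δλ = -0.6225°
a = sin²(Δφ/2) + cos φ₁ cos φ₂ sin²(Δλ/2) = 0.000029
c = 2·arcsin(√a) = 0.010753 rad = 0.6161°

0.616°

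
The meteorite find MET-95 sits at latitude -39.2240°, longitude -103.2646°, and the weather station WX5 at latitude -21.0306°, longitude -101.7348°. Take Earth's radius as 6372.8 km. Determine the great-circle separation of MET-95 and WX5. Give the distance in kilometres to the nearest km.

2029 km

Δφ = 18.1934°,  Δλ = 1.5298°
a = sin²(Δφ/2) + cos φ₁ cos φ₂ sin²(Δλ/2) = 0.025125
c = 2·arcsin(√a) = 0.318359 rad = 18.2406°
d = R·c = 6372.8 × 0.318359 = 2028.8 km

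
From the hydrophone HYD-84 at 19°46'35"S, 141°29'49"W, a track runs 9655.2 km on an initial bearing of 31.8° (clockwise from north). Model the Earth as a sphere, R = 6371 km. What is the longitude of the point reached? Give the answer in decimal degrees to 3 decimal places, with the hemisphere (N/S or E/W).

84.301°W

HYD-84: φ = -19.77639°, λ = -141.49694°
δ = d/R = 9655.2/6371 = 1.515492 rad
φ₂ = arcsin(sin φ₁ cos δ + cos φ₁ sin δ cos θ)
   = arcsin(-0.33835·0.05528 + 0.94102·0.99847·0.84989) = 51.24601°
λ₂ = λ₁ + atan2(sin θ sin δ cos φ₁, cos δ − sin φ₁ sin φ₂) = -84.30133°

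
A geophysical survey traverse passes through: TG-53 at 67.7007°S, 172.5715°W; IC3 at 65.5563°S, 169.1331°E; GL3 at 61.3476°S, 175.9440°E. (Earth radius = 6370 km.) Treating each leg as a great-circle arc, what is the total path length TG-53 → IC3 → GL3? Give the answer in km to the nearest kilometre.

1415 km

TG-53→IC3: c = 0.131527 rad, d = 837.83 km
IC3→GL3: c = 0.090550 rad, d = 576.80 km
Total = 837.83 + 576.80 = 1414.63 km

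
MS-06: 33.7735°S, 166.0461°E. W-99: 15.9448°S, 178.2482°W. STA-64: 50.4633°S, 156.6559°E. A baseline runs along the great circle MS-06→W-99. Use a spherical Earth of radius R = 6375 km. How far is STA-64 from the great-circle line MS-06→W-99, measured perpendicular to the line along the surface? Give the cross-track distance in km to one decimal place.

δ₁₃ = central angle MS-06→STA-64 = 0.315043 rad  (haversine)
θ₁₃ = bearing MS-06→STA-64 = 199.584°,  θ₁₂ = bearing MS-06→W-99 = 42.283°
dₓₜ = R·arcsin(sin δ₁₃ · sin(θ₁₃ − θ₁₂)) = 6375·arcsin(0.30986·sin(157.301°)) = 764.089 km
|dₓₜ| = 764.089 km

764.1 km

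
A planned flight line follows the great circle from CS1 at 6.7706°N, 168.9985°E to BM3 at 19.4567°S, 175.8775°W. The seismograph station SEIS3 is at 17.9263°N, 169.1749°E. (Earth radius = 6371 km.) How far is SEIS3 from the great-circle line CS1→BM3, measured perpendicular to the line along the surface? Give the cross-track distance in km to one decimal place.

δ₁₃ = central angle CS1→SEIS3 = 0.194727 rad  (haversine)
θ₁₃ = bearing CS1→SEIS3 = 0.867°,  θ₁₂ = bearing CS1→BM3 = 150.683°
dₓₜ = R·arcsin(sin δ₁₃ · sin(θ₁₃ − θ₁₂)) = 6371·arcsin(0.19350·sin(-149.816°)) = -620.800 km
|dₓₜ| = 620.800 km

620.8 km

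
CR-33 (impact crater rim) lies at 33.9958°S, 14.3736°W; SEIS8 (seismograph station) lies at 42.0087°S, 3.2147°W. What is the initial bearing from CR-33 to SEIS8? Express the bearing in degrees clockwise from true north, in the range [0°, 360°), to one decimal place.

135.7°

Δλ = 11.1589°
y = sin Δλ · cos φ₂ = 0.143802
x = cos φ₁ sin φ₂ − sin φ₁ cos φ₂ cos Δλ = -0.147251
θ = atan2(y, x) = 135.6789° → 135.6789° (mod 360°)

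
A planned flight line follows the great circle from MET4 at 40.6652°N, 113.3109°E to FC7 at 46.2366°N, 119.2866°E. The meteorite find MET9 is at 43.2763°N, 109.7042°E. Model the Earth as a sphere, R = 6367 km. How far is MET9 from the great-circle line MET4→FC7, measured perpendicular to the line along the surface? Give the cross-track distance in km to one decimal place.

410.1 km

δ₁₃ = central angle MET4→MET9 = 0.065312 rad  (haversine)
θ₁₃ = bearing MET4→MET9 = 315.432°,  θ₁₂ = bearing MET4→FC7 = 35.884°
dₓₜ = R·arcsin(sin δ₁₃ · sin(θ₁₃ − θ₁₂)) = 6367·arcsin(0.06527·sin(279.548°)) = -410.070 km
|dₓₜ| = 410.070 km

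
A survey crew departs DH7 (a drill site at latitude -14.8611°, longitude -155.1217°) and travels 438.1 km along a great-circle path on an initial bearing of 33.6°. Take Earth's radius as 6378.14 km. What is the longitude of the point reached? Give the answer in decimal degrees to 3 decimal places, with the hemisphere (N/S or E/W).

δ = d/R = 438.1/6378.14 = 0.068688 rad
φ₂ = arcsin(sin φ₁ cos δ + cos φ₁ sin δ cos θ)
   = arcsin(-0.25648·0.99764 + 0.96655·0.06863·0.83292) = -11.57307°
λ₂ = λ₁ + atan2(sin θ sin δ cos φ₁, cos δ − sin φ₁ sin φ₂) = -152.89981°

152.900°W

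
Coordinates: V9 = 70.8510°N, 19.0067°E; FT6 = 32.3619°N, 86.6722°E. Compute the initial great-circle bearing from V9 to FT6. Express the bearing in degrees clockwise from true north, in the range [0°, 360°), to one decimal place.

99.3°

Δλ = 67.6655°
y = sin Δλ · cos φ₂ = 0.781317
x = cos φ₁ sin φ₂ − sin φ₁ cos φ₂ cos Δλ = -0.127649
θ = atan2(y, x) = 99.2788° → 99.2788° (mod 360°)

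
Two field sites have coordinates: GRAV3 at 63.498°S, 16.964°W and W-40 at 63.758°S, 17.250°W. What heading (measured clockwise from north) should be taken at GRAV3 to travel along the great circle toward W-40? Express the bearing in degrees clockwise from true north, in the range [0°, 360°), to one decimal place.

205.9°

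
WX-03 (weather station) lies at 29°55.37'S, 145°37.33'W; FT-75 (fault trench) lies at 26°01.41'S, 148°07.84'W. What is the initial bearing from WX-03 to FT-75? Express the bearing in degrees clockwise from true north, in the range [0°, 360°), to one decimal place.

329.8°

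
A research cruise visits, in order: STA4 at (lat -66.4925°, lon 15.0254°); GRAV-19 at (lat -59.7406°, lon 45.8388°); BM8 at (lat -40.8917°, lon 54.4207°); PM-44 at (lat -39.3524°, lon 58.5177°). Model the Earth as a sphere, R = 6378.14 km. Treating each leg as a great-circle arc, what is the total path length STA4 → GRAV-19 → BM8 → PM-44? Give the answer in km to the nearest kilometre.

4269 km

STA4→GRAV-19: c = 0.266525 rad, d = 1699.93 km
GRAV-19→BM8: c = 0.341932 rad, d = 2180.89 km
BM8→PM-44: c = 0.060914 rad, d = 388.52 km
Total = 1699.93 + 2180.89 + 388.52 = 4269.34 km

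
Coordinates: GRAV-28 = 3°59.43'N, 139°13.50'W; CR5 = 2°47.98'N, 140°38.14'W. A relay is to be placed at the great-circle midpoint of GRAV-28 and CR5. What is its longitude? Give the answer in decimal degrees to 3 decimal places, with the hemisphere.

GRAV-28: φ = +3.99050°, λ = -139.22500°
CR5: φ = +2.79967°, λ = -140.63567°
Bx = cos φ₂ cos Δλ = 0.998504,  By = cos φ₂ sin Δλ = -0.024589
φₘ = atan2(sin φ₁ + sin φ₂, √((cos φ₁ + Bx)² + By²)) = 3.39534°
λₘ = λ₁ + atan2(By, cos φ₁ + Bx) = -139.93077°

139.931°W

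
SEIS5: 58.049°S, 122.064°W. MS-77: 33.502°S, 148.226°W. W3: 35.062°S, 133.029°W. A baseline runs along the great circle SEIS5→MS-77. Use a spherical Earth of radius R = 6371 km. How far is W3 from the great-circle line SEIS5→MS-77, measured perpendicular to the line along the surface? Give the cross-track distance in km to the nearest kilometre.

1089 km

δ₁₃ = central angle SEIS5→W3 = 0.420988 rad  (haversine)
θ₁₃ = bearing SEIS5→W3 = 337.606°,  θ₁₂ = bearing SEIS5→MS-77 = 313.009°
dₓₜ = R·arcsin(sin δ₁₃ · sin(θ₁₃ − θ₁₂)) = 6371·arcsin(0.40866·sin(24.597°)) = 1088.993 km
|dₓₜ| = 1088.993 km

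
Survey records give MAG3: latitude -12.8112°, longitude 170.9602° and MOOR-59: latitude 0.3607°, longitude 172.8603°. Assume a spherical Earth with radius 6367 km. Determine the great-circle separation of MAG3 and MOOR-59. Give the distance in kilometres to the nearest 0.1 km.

1478.6 km

Δφ = 13.1719°,  Δλ = 1.9001°
a = sin²(Δφ/2) + cos φ₁ cos φ₂ sin²(Δλ/2) = 0.013423
c = 2·arcsin(√a) = 0.232234 rad = 13.3060°
d = R·c = 6367 × 0.232234 = 1478.6 km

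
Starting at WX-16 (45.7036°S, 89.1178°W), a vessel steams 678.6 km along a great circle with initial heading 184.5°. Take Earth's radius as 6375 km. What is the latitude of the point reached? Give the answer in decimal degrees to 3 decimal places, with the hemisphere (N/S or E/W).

δ = d/R = 678.6/6375 = 0.106447 rad
φ₂ = arcsin(sin φ₁ cos δ + cos φ₁ sin δ cos θ)
   = arcsin(-0.71574·0.99434 + 0.69837·0.10625·-0.99692) = -51.78138°
λ₂ = λ₁ + atan2(sin θ sin δ cos φ₁, cos δ − sin φ₁ sin φ₂) = -89.88984°

51.781°S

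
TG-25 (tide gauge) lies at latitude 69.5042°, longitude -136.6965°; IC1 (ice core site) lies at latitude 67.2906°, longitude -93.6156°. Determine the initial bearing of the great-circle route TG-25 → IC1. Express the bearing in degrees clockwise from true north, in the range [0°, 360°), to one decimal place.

Δλ = 43.0809°
y = sin Δλ · cos φ₂ = 0.263689
x = cos φ₁ sin φ₂ − sin φ₁ cos φ₂ cos Δλ = 0.058871
θ = atan2(y, x) = 77.4146° → 77.4146° (mod 360°)

77.4°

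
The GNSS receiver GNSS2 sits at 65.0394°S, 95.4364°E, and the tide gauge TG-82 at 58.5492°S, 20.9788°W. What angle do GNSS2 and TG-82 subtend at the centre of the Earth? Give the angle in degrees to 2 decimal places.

Δφ = 6.4902°,  Δλ = -116.4152°
a = sin²(Δφ/2) + cos φ₁ cos φ₂ sin²(Δλ/2) = 0.162272
c = 2·arcsin(√a) = 0.829214 rad = 47.5105°

47.51°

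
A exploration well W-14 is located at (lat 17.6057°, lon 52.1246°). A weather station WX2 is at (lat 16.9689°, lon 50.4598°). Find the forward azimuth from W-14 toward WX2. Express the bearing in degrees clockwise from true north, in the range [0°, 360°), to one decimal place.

248.4°

Δλ = -1.6648°
y = sin Δλ · cos φ₂ = -0.027787
x = cos φ₁ sin φ₂ − sin φ₁ cos φ₂ cos Δλ = -0.010992
θ = atan2(y, x) = -111.5824° → 248.4176° (mod 360°)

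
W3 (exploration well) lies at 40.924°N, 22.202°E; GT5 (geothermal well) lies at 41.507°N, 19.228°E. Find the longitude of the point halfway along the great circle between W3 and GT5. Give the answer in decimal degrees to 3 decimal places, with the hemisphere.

20.722°E

Bx = cos φ₂ cos Δλ = 0.747866,  By = cos φ₂ sin Δλ = -0.038854
φₘ = atan2(sin φ₁ + sin φ₂, √((cos φ₁ + Bx)² + By²)) = 41.22507°
λₘ = λ₁ + atan2(By, cos φ₁ + Bx) = 20.72163°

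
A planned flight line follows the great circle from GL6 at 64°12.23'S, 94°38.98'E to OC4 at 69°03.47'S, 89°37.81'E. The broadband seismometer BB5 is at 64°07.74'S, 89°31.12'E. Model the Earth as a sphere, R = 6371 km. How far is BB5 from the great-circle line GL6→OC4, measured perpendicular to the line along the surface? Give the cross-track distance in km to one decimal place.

GL6: φ = -64.20383°, λ = +94.64967°
OC4: φ = -69.05783°, λ = +89.63017°
BB5: φ = -64.12900°, λ = +89.51867°
δ₁₃ = central angle GL6→BB5 = 0.039035 rad  (haversine)
θ₁₃ = bearing GL6→BB5 = 269.606°,  θ₁₂ = bearing GL6→OC4 = 200.015°
dₓₜ = R·arcsin(sin δ₁₃ · sin(θ₁₃ − θ₁₂)) = 6371·arcsin(0.03902·sin(69.591°)) = 233.072 km
|dₓₜ| = 233.072 km

233.1 km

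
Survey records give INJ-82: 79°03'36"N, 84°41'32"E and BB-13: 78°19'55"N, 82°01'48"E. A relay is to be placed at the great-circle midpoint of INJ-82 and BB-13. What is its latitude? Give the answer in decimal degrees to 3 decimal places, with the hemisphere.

78.699°N

INJ-82: φ = +79.06000°, λ = +84.69222°
BB-13: φ = +78.33194°, λ = +82.03000°
Bx = cos φ₂ cos Δλ = 0.202023,  By = cos φ₂ sin Δλ = -0.009394
φₘ = atan2(sin φ₁ + sin φ₂, √((cos φ₁ + Bx)² + By²)) = 78.69894°
λₘ = λ₁ + atan2(By, cos φ₁ + Bx) = 83.31879°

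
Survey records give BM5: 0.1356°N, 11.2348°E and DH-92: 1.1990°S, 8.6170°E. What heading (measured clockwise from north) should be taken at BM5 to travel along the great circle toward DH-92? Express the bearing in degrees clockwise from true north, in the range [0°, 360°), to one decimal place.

Δλ = -2.6178°
y = sin Δλ · cos φ₂ = -0.045663
x = cos φ₁ sin φ₂ − sin φ₁ cos φ₂ cos Δλ = -0.023289
θ = atan2(y, x) = -117.0219° → 242.9781° (mod 360°)

243.0°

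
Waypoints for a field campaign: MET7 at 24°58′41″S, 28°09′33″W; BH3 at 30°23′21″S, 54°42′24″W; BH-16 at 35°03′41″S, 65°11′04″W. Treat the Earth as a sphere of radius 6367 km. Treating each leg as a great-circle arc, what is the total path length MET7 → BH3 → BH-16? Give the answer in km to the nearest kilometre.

MET7: φ = -24.97806°, λ = -28.15917°
BH3: φ = -30.38917°, λ = -54.70667°
BH-16: φ = -35.06139°, λ = -65.18444°
MET7→BH3: c = 0.419972 rad, d = 2673.96 km
BH3→BH-16: c = 0.173981 rad, d = 1107.73 km
Total = 2673.96 + 1107.73 = 3781.70 km

3782 km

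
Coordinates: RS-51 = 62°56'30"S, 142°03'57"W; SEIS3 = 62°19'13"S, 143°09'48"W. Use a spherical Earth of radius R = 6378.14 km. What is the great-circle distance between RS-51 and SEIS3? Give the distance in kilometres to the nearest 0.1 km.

89.1 km

RS-51: φ = -62.94167°, λ = -142.06583°
SEIS3: φ = -62.32028°, λ = -143.16333°
Δφ = 0.6214°,  Δλ = -1.0975°
a = sin²(Δφ/2) + cos φ₁ cos φ₂ sin²(Δλ/2) = 0.000049
c = 2·arcsin(√a) = 0.013970 rad = 0.8004°
d = R·c = 6378.14 × 0.013970 = 89.1 km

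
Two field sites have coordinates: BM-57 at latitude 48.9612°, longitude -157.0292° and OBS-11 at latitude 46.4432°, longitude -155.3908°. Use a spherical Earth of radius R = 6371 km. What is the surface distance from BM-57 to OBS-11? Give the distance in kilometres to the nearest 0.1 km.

Δφ = -2.5180°,  Δλ = 1.6384°
a = sin²(Δφ/2) + cos φ₁ cos φ₂ sin²(Δλ/2) = 0.000575
c = 2·arcsin(√a) = 0.047973 rad = 2.7487°
d = R·c = 6371 × 0.047973 = 305.6 km

305.6 km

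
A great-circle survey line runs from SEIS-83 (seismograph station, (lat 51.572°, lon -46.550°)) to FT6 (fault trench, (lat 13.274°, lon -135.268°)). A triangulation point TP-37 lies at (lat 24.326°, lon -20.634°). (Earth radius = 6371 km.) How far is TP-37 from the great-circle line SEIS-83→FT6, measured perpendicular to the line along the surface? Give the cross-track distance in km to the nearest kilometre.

2155 km

δ₁₃ = central angle SEIS-83→TP-37 = 0.587923 rad  (haversine)
θ₁₃ = bearing SEIS-83→TP-37 = 134.107°,  θ₁₂ = bearing SEIS-83→FT6 = 277.358°
dₓₜ = R·arcsin(sin δ₁₃ · sin(θ₁₃ − θ₁₂)) = 6371·arcsin(0.55463·sin(-143.251°)) = -2155.037 km
|dₓₜ| = 2155.037 km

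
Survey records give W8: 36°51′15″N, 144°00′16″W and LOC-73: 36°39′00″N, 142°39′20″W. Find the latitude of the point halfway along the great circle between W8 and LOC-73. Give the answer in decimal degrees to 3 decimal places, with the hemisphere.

W8: φ = +36.85417°, λ = -144.00444°
LOC-73: φ = +36.65000°, λ = -142.65556°
Bx = cos φ₂ cos Δλ = 0.802075,  By = cos φ₂ sin Δλ = 0.018886
φₘ = atan2(sin φ₁ + sin φ₂, √((cos φ₁ + Bx)² + By²)) = 36.75399°
λₘ = λ₁ + atan2(By, cos φ₁ + Bx) = -143.32910°

36.754°N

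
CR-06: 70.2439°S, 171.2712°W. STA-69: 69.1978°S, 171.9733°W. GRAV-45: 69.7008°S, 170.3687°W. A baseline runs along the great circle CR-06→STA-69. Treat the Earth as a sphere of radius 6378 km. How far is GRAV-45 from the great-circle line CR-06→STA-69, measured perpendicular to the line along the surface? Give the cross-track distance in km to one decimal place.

δ₁₃ = central angle CR-06→GRAV-45 = 0.010906 rad  (haversine)
θ₁₃ = bearing CR-06→GRAV-45 = 30.069°,  θ₁₂ = bearing CR-06→STA-69 = 346.575°
dₓₜ = R·arcsin(sin δ₁₃ · sin(θ₁₃ − θ₁₂)) = 6378·arcsin(0.01091·sin(-316.506°)) = 47.876 km
|dₓₜ| = 47.876 km

47.9 km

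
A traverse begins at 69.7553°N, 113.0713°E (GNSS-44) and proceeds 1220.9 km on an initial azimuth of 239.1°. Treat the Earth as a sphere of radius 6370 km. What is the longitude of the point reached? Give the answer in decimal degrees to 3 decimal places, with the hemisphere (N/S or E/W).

92.323°E

δ = d/R = 1220.9/6370 = 0.191664 rad
φ₂ = arcsin(sin φ₁ cos δ + cos φ₁ sin δ cos θ)
   = arcsin(0.93822·0.98169 + 0.34603·0.19049·-0.51354) = 62.52254°
λ₂ = λ₁ + atan2(sin θ sin δ cos φ₁, cos δ − sin φ₁ sin φ₂) = 92.32324°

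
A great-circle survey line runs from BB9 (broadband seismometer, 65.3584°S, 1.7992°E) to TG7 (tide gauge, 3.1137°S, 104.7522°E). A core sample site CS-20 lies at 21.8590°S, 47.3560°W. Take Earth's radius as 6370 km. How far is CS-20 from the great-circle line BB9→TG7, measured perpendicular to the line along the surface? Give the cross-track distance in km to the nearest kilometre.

δ₁₃ = central angle BB9→CS-20 = 0.937882 rad  (haversine)
θ₁₃ = bearing BB9→CS-20 = 299.454°,  θ₁₂ = bearing BB9→TG7 = 103.080°
dₓₜ = R·arcsin(sin δ₁₃ · sin(θ₁₃ − θ₁₂)) = 6370·arcsin(0.80631·sin(196.374°)) = -1460.697 km
|dₓₜ| = 1460.697 km

1461 km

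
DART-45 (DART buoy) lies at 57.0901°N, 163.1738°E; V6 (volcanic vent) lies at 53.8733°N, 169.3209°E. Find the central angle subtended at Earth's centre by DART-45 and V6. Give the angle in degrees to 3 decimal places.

Δφ = -3.2168°,  Δλ = 6.1471°
a = sin²(Δφ/2) + cos φ₁ cos φ₂ sin²(Δλ/2) = 0.001709
c = 2·arcsin(√a) = 0.082697 rad = 4.7382°

4.738°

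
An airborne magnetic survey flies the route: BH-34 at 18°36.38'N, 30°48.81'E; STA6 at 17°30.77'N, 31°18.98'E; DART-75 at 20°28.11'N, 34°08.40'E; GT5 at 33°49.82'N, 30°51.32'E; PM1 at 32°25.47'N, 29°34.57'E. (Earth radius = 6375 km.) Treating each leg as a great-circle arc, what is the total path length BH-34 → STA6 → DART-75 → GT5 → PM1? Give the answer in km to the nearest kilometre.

2294 km

BH-34: φ = +18.60633°, λ = +30.81350°
STA6: φ = +17.51283°, λ = +31.31633°
DART-75: φ = +20.46850°, λ = +34.14000°
GT5: φ = +33.83033°, λ = +30.85533°
PM1: φ = +32.42450°, λ = +29.57617°
BH-34→STA6: c = 0.020829 rad, d = 132.79 km
STA6→DART-75: c = 0.069512 rad, d = 443.14 km
DART-75→GT5: c = 0.238677 rad, d = 1521.57 km
GT5→PM1: c = 0.030847 rad, d = 196.65 km
Total = 132.79 + 443.14 + 1521.57 + 196.65 = 2294.15 km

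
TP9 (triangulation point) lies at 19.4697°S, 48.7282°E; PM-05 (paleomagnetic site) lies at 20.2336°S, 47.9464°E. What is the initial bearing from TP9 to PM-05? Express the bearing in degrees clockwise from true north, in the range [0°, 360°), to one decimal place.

Δλ = -0.7818°
y = sin Δλ · cos φ₂ = -0.012803
x = cos φ₁ sin φ₂ − sin φ₁ cos φ₂ cos Δλ = -0.013361
θ = atan2(y, x) = -136.2234° → 223.7766° (mod 360°)

223.8°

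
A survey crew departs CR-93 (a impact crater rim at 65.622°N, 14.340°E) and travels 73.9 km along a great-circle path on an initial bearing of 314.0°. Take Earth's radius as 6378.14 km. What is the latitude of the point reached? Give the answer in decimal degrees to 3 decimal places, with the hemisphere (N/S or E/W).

66.079°N

δ = d/R = 73.9/6378.14 = 0.011586 rad
φ₂ = arcsin(sin φ₁ cos δ + cos φ₁ sin δ cos θ)
   = arcsin(0.91084·0.99993 + 0.41275·0.01159·0.69466) = 66.07868°
λ₂ = λ₁ + atan2(sin θ sin δ cos φ₁, cos δ − sin φ₁ sin φ₂) = 13.16224°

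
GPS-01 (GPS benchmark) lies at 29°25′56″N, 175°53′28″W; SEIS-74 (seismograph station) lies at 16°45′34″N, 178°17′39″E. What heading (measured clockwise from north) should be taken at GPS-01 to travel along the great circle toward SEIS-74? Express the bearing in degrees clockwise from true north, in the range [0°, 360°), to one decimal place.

204.1°

GPS-01: φ = +29.43222°, λ = -175.89111°
SEIS-74: φ = +16.75944°, λ = +178.29417°
Δλ = -5.8147°
y = sin Δλ · cos φ₂ = -0.097009
x = cos φ₁ sin φ₂ − sin φ₁ cos φ₂ cos Δλ = -0.216962
θ = atan2(y, x) = -155.9095° → 204.0905° (mod 360°)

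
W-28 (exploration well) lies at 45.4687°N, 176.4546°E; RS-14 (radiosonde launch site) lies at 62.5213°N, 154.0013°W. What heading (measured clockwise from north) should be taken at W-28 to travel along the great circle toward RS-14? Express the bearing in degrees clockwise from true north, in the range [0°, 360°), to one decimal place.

34.1°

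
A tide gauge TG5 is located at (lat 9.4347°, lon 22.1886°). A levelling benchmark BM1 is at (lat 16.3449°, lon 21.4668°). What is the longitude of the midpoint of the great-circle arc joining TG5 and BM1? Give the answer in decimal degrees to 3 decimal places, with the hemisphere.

21.833°E

Bx = cos φ₂ cos Δλ = 0.959509,  By = cos φ₂ sin Δλ = -0.012088
φₘ = atan2(sin φ₁ + sin φ₂, √((cos φ₁ + Bx)² + By²)) = 12.89005°
λₘ = λ₁ + atan2(By, cos φ₁ + Bx) = 21.83269°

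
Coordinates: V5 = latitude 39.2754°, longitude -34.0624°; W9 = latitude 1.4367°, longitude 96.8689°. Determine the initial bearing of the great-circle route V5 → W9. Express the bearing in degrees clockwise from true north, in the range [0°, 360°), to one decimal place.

Δλ = 130.9313°
y = sin Δλ · cos φ₂ = 0.755258
x = cos φ₁ sin φ₂ − sin φ₁ cos φ₂ cos Δλ = 0.434023
θ = atan2(y, x) = 60.1154° → 60.1154° (mod 360°)

60.1°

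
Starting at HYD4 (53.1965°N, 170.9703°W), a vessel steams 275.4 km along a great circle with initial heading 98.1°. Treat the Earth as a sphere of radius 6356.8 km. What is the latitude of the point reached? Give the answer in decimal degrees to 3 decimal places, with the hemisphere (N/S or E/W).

52.777°N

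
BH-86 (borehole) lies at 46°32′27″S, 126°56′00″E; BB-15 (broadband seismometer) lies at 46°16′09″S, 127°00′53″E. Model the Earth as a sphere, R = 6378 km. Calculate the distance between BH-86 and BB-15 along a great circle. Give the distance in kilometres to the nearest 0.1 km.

30.9 km

BH-86: φ = -46.54083°, λ = +126.93333°
BB-15: φ = -46.26917°, λ = +127.01472°
Δφ = 0.2717°,  Δλ = 0.0814°
a = sin²(Δφ/2) + cos φ₁ cos φ₂ sin²(Δλ/2) = 0.000006
c = 2·arcsin(√a) = 0.004842 rad = 0.2774°
d = R·c = 6378 × 0.004842 = 30.9 km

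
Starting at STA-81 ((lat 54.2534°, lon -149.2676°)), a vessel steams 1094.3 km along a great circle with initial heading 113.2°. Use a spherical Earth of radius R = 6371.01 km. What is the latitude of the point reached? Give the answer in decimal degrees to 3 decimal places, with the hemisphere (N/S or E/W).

49.493°N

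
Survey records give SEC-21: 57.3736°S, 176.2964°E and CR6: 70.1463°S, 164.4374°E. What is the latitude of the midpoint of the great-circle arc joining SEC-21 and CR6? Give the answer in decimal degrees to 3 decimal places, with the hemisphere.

63.875°S

Bx = cos φ₂ cos Δλ = 0.332371,  By = cos φ₂ sin Δλ = -0.069793
φₘ = atan2(sin φ₁ + sin φ₂, √((cos φ₁ + Bx)² + By²)) = -63.87535°
λₘ = λ₁ + atan2(By, cos φ₁ + Bx) = 171.71786°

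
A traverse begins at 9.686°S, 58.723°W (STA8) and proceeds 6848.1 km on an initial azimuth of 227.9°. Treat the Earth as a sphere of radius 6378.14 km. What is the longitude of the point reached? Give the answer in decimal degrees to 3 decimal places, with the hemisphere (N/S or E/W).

δ = d/R = 6848.1/6378.14 = 1.073683 rad
φ₂ = arcsin(sin φ₁ cos δ + cos φ₁ sin δ cos θ)
   = arcsin(-0.16825·0.47689 + 0.98574·0.87896·-0.67043) = -41.38502°
λ₂ = λ₁ + atan2(sin θ sin δ cos φ₁, cos δ − sin φ₁ sin φ₂) = -119.09226°

119.092°W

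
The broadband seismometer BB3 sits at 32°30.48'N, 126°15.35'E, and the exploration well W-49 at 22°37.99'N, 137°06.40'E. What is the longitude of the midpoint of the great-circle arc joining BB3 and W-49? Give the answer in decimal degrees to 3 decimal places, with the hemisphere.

131.927°E

BB3: φ = +32.50800°, λ = +126.25583°
W-49: φ = +22.63317°, λ = +137.10667°
Bx = cos φ₂ cos Δλ = 0.906485,  By = cos φ₂ sin Δλ = 0.173755
φₘ = atan2(sin φ₁ + sin φ₂, √((cos φ₁ + Bx)² + By²)) = 27.67605°
λₘ = λ₁ + atan2(By, cos φ₁ + Bx) = 131.92670°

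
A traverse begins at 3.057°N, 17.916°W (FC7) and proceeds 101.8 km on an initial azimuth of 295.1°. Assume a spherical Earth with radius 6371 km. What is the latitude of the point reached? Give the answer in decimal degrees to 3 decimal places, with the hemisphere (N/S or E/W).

3.445°N

δ = d/R = 101.8/6371 = 0.015979 rad
φ₂ = arcsin(sin φ₁ cos δ + cos φ₁ sin δ cos θ)
   = arcsin(0.05333·0.99987 + 0.99858·0.01598·0.42420) = 3.44502°
λ₂ = λ₁ + atan2(sin θ sin δ cos φ₁, cos δ − sin φ₁ sin φ₂) = -18.74655°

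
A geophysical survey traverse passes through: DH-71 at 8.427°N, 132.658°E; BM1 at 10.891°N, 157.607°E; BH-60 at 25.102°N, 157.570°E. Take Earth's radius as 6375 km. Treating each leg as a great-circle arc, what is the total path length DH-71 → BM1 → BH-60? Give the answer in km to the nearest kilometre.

DH-71→BM1: c = 0.431285 rad, d = 2749.44 km
BM1→BH-60: c = 0.248029 rad, d = 1581.19 km
Total = 2749.44 + 1581.19 = 4330.63 km

4331 km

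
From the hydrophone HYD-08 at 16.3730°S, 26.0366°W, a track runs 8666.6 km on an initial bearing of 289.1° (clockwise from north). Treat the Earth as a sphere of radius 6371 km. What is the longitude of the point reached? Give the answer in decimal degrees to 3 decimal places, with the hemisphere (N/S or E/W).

98.577°W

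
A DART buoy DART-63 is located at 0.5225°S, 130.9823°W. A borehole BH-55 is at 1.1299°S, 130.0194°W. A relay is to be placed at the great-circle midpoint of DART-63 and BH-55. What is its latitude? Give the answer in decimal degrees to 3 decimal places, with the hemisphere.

Bx = cos φ₂ cos Δλ = 0.999664,  By = cos φ₂ sin Δλ = 0.016802
φₘ = atan2(sin φ₁ + sin φ₂, √((cos φ₁ + Bx)² + By²)) = -0.82623°
λₘ = λ₁ + atan2(By, cos φ₁ + Bx) = -130.50089°

0.826°S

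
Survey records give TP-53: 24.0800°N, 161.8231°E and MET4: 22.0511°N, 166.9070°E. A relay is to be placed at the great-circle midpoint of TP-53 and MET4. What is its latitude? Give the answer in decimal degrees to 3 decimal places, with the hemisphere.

Bx = cos φ₂ cos Δλ = 0.923203,  By = cos φ₂ sin Δλ = 0.082132
φₘ = atan2(sin φ₁ + sin φ₂, √((cos φ₁ + Bx)² + By²)) = 23.08589°
λₘ = λ₁ + atan2(By, cos φ₁ + Bx) = 164.38423°

23.086°N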